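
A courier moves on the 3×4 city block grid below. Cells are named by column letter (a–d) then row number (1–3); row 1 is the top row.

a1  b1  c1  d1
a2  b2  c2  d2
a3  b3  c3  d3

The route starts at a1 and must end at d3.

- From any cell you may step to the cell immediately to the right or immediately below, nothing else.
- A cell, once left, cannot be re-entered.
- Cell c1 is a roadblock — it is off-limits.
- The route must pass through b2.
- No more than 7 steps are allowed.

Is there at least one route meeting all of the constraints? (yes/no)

yes

One route that works: a1 → a2 → b2 → b3 → c3 → d3.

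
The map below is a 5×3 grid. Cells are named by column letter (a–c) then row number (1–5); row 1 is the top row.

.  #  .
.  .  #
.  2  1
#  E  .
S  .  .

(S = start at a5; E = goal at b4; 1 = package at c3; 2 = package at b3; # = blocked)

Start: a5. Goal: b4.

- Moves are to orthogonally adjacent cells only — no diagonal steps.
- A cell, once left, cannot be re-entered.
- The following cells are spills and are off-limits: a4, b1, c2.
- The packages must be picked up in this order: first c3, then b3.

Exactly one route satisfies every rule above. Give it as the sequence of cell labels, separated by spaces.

a5 b5 c5 c4 c3 b3 b4

The waypoints must appear in the order c3, b3, with no cell reused.
Route from a5: right 2 to c5, up 2 to c3, left 1 to b3, down 1 to b4 — 6 moves in all.
Check: order respected (1 at step 4, 2 at step 5).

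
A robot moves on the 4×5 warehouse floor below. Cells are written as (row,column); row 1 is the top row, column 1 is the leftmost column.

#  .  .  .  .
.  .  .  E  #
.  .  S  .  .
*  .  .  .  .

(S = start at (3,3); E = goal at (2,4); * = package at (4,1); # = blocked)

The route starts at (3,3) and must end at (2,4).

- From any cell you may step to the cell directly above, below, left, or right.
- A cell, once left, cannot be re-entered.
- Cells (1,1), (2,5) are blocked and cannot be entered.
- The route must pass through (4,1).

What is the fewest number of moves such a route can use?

8

Any route passes through (4,1) somewhere between (3,3) and (2,4). Summing Manhattan distances along the two legs ((3,3) → (4,1) → (2,4)) gives a lower bound of 3 + 5 = 8 moves.
A route of 8 moves achieves this: (3,3) → (4,3) → (4,2) → (4,1) → (3,1) → (2,1) → (2,2) → (2,3) → (2,4).
Since 8 matches the lower bound, it is optimal.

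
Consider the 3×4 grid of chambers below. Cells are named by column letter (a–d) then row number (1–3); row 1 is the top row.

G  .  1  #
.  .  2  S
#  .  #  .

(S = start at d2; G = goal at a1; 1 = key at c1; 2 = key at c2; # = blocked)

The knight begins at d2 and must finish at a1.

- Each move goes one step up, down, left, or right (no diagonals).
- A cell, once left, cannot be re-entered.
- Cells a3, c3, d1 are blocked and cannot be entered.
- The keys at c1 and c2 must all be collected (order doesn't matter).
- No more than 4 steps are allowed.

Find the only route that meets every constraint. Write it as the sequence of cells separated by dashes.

d2 - c2 - c1 - b1 - a1

The 4-move cap with required stops at c1, c2 leaves no slack for detours.
Route from d2: left to c2, up to c1, 2× left (reaching a1) — 4 moves in all.
Check: all required cells visited; 4 ≤ 4 moves.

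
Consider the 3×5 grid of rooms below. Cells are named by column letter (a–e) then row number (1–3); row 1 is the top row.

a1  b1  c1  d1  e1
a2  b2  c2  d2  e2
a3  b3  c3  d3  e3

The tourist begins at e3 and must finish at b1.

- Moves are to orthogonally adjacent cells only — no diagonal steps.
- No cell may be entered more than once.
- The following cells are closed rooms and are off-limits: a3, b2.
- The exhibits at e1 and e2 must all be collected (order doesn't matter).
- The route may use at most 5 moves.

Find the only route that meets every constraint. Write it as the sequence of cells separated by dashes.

e3 - e2 - e1 - d1 - c1 - b1

The 5-move cap with required stops at e1, e2 leaves no slack for detours.
Route from e3: 2× up (reaching e1), 3× left (reaching b1) — 5 moves in all.
Check: all required cells visited; 5 ≤ 5 moves.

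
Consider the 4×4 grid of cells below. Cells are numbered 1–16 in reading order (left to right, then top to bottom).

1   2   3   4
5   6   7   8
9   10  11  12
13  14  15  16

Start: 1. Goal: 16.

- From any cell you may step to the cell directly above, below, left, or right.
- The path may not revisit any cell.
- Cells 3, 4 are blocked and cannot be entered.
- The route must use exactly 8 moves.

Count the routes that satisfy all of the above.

22

Need simple routes of exactly 8 moves from 1 to 16 (Manhattan distance 6, so 1 moves are spent on a detour and 1 undoing it).
Branch systematically from the start, pruning whenever the remaining move budget drops below the Manhattan distance to 16 or differs from it in parity. Grouping the completions by first move — via 5: 13; via 2: 9 — and summing: 13 + 9 = 22.
That gives 22 routes.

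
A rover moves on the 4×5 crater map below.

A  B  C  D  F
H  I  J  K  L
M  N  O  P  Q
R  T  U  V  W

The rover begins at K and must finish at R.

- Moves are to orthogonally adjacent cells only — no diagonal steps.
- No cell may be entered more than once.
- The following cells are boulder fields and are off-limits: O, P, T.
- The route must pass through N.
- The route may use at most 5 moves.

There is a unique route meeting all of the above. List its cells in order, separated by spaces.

Any route must reach N and still end at R within 5 moves, so the order of the required stops is forced.
Route from K: left 2 to I, down 1 to N, left 1 to M, down 1 to R — 5 moves in all.
Check: all required cells visited; 5 ≤ 5 moves.

K J I N M R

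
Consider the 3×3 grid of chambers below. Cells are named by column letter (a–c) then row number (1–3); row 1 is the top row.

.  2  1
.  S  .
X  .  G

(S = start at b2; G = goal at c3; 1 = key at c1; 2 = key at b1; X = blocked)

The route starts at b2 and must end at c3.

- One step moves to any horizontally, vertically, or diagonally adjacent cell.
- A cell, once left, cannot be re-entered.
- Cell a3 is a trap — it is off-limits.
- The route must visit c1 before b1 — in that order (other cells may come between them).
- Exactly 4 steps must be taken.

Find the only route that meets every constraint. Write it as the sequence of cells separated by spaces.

b2 c1 b1 c2 c3

The waypoints must appear in the order c1, b1, with no cell reused.
Route from b2: up-right 1 to c1, left 1 to b1, down-right 1 to c2, down 1 to c3 — 4 moves in all.
Check: order respected (1 at step 1, 2 at step 2); 4 moves as required.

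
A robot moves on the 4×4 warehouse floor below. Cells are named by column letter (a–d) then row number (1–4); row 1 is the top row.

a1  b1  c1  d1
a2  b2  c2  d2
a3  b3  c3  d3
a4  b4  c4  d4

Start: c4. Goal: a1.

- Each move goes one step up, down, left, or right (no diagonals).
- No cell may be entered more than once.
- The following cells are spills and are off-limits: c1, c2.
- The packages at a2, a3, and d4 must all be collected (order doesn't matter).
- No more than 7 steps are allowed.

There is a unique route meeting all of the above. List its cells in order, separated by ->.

Any route must reach a2, a3, and d4 and still end at a1 within 7 moves, so the order of the required stops is forced.
Route from c4: right to d4, up to d3, 3× left (reaching a3), 2× up (reaching a1) — 7 moves in all.
Check: all required cells visited; 7 ≤ 7 moves.

c4 -> d4 -> d3 -> c3 -> b3 -> a3 -> a2 -> a1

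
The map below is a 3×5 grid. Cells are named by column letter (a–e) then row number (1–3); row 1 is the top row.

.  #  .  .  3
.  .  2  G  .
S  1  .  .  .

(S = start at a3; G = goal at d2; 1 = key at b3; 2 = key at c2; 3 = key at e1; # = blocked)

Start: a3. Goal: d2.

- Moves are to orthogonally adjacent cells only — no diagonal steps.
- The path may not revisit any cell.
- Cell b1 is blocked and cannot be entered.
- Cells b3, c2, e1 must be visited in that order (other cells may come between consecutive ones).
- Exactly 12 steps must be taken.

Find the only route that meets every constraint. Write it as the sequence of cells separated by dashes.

a3 - a2 - b2 - b3 - c3 - c2 - c1 - d1 - e1 - e2 - e3 - d3 - d2

The waypoints must appear in the order b3, c2, e1, with no cell reused.
Route from a3: up to a2, right to b2, down to b3, right to c3, 2× up (reaching c1), 2× right (reaching e1), 2× down (reaching e3), left to d3, up to d2 — 12 moves in all.
Check: order respected (1 at step 3, 2 at step 5, 3 at step 8); 12 moves as required.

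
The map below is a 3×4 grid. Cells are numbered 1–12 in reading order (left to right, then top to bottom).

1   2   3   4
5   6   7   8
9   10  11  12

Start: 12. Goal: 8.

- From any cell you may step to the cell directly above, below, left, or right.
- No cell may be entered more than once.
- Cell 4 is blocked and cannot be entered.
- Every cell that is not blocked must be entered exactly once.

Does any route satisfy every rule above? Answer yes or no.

no

Colour the cells like a checkerboard: each orthogonal step flips colour, so a Hamiltonian route alternates colours. Here there are 6 cells of one colour and 5 of the other, with start on the opposite colour to the goal — the counts and endpoints can't be arranged into an alternating sequence of length 11, so no Hamiltonian route exists.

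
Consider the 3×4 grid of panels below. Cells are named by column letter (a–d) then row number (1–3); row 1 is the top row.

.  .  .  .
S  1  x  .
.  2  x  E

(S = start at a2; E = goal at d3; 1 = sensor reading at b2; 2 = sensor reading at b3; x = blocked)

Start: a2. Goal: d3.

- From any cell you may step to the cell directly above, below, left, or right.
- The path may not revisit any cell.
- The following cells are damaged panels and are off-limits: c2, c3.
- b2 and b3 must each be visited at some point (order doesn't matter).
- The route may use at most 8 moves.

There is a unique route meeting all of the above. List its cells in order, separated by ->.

a2 -> a3 -> b3 -> b2 -> b1 -> c1 -> d1 -> d2 -> d3

The 8-move cap with required stops at b2, b3 leaves no slack for detours.
Route from a2: down to a3, right to b3, 2× up (reaching b1), 2× right (reaching d1), 2× down (reaching d3) — 8 moves in all.
Check: all required cells visited; 8 ≤ 8 moves.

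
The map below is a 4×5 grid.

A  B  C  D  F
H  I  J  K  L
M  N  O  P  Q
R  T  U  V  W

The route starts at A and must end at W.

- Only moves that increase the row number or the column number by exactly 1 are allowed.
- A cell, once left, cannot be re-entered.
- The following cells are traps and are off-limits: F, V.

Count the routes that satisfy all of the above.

14

A right/down-only route from A to W makes exactly 3 down-moves and 4 right-moves in some order.
With no other constraints that would be C(7,3) = 35 routes.
Subtract routes through each blocked cell (inclusion–exclusion for overlaps): − through F: 1 − through V: 20 → 14.
That gives 14 routes.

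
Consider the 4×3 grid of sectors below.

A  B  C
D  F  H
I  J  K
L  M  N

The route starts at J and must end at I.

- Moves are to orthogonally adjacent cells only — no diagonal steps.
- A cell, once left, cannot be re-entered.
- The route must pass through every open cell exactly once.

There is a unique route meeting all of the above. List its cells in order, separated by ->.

Need to visit all 12 open cells exactly once, starting at J and ending at I.
Cell L has only two open neighbours (I and M), so the path must pass straight through it: one of those is the cell it's entered from and the other is where it exits.
Route from J: up 1 to F, left 1 to D, up 1 to A, right 2 to C, down 3 to N, left 2 to L, up 1 to I — 11 moves in all.
Check: all 12 open cells covered.

J -> F -> D -> A -> B -> C -> H -> K -> N -> M -> L -> I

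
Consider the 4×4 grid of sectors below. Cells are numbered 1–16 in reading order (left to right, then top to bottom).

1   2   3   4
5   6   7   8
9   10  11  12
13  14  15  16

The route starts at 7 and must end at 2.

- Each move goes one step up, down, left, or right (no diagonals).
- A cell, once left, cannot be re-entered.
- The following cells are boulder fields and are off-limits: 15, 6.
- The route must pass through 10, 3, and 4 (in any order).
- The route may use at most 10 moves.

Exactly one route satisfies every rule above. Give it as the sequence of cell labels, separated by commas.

The budget equals the shortest possible length, so every move has to be on a shortest route through the required cells.
Route from 7: up to 3, right to 4, 2× down (reaching 12), 3× left (reaching 9), 2× up (reaching 1), right to 2 — 10 moves in all.
Check: all required cells visited; 10 ≤ 10 moves.

7, 3, 4, 8, 12, 11, 10, 9, 5, 1, 2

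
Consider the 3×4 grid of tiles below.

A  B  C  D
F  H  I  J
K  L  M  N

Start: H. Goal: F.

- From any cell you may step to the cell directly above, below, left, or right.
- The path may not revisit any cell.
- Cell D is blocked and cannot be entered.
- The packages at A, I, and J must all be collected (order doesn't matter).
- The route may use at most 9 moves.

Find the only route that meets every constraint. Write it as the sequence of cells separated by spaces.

H L M N J I C B A F

The 9-move cap with required stops at A, I, J leaves no slack for detours.
Route from H: down 1 to L, right 2 to N, up 1 to J, left 1 to I, up 1 to C, left 2 to A, down 1 to F — 9 moves in all.
Check: all required cells visited; 9 ≤ 9 moves.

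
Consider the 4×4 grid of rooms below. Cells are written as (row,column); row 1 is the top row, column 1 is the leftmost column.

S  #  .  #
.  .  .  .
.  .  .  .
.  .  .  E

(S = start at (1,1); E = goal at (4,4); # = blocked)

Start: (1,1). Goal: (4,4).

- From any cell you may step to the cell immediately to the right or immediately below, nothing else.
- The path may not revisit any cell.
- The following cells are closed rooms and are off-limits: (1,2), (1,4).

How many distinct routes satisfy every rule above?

10

A right/down-only route from (1,1) to (4,4) makes exactly 3 down-moves and 3 right-moves in some order.
With no other constraints that would be C(6,3) = 20 routes.
Subtract routes through each blocked cell (inclusion–exclusion for overlaps): − through (1,2): 10 − through (1,4): 1 + through (1,2)&(1,4): 1 → 10.
That gives 10 routes.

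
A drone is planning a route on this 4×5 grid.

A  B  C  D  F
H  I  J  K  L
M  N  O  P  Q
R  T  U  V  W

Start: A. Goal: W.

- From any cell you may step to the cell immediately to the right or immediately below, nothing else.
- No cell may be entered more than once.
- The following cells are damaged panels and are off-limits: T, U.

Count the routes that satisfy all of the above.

25

A right/down-only route from A to W makes exactly 3 down-moves and 4 right-moves in some order.
With no other constraints that would be C(7,3) = 35 routes.
Subtract routes through each blocked cell (inclusion–exclusion for overlaps): − through T: 4 − through U: 10 + through T&U: 4 → 25.
That gives 25 routes.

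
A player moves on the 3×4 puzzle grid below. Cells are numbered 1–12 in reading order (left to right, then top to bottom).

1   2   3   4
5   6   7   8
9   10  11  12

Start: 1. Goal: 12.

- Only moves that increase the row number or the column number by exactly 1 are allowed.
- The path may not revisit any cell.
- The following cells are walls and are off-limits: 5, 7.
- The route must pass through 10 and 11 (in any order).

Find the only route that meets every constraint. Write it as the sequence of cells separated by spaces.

Moves only go right or down, so the column and row indices never decrease.
Route from 1: right to 2, 2× down (reaching 10), 2× right (reaching 12) — 5 moves in all.
Check: all required cells visited.

1 2 6 10 11 12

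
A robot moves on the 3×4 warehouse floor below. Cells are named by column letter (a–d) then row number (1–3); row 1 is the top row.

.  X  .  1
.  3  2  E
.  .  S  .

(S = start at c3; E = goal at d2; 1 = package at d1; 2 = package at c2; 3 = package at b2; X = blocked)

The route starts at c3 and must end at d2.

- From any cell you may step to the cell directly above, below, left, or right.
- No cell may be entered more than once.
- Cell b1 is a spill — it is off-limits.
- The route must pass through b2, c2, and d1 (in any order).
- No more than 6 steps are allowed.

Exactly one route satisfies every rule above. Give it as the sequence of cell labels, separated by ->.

c3 -> b3 -> b2 -> c2 -> c1 -> d1 -> d2

The 6-move cap with required stops at b2, c2, d1 leaves no slack for detours.
Route from c3: left 1 to b3, up 1 to b2, right 1 to c2, up 1 to c1, right 1 to d1, down 1 to d2 — 6 moves in all.
Check: all required cells visited; 6 ≤ 6 moves.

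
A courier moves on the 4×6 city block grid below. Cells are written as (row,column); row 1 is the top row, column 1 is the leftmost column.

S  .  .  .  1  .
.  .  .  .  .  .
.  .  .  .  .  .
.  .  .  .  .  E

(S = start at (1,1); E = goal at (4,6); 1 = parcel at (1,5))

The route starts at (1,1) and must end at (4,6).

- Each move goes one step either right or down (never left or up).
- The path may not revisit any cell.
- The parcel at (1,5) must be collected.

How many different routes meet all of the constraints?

A right/down-only route from (1,1) to (4,6) makes exactly 3 down-moves and 5 right-moves in some order.
With no other constraints that would be C(8,3) = 56 routes.
Split at (1,5) and multiply the segment counts: (1,1)→(1,5): 1; (1,5)→(4,6): 4; product = 4.
That gives 4 routes.

4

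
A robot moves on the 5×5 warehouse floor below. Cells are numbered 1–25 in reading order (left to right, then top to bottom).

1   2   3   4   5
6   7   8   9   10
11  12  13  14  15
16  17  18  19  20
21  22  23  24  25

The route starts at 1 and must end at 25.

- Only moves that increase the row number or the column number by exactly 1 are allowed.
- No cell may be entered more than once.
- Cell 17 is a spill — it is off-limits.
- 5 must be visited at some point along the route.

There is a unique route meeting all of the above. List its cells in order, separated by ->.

Moves only go right or down, so the column and row indices never decrease.
Route from 1: 4× right (reaching 5), 4× down (reaching 25) — 8 moves in all.
Check: all required cells visited.

1 -> 2 -> 3 -> 4 -> 5 -> 10 -> 15 -> 20 -> 25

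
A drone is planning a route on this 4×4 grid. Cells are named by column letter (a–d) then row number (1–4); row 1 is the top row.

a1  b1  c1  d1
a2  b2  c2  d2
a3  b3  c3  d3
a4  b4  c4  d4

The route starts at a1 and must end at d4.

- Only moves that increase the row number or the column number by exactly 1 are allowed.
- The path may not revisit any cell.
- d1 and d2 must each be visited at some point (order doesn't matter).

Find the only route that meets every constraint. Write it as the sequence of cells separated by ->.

Moves only go right or down, so the column and row indices never decrease.
Route from a1: right 3 to d1, down 3 to d4 — 6 moves in all.
Check: all required cells visited.

a1 -> b1 -> c1 -> d1 -> d2 -> d3 -> d4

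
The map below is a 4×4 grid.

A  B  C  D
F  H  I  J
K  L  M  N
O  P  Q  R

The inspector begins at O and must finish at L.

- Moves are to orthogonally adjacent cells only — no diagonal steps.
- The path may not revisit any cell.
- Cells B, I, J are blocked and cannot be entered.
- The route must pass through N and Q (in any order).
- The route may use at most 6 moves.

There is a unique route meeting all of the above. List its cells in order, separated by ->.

The budget equals the shortest possible length, so every move has to be on a shortest route through the required cells.
Route from O: 3× right (reaching R), up to N, 2× left (reaching L) — 6 moves in all.
Check: all required cells visited; 6 ≤ 6 moves.

O -> P -> Q -> R -> N -> M -> L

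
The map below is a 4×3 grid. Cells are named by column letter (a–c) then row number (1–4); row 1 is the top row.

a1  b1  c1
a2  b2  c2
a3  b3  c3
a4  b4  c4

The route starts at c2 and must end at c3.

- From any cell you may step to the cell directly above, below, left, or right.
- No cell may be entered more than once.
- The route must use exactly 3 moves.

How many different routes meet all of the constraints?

Need simple routes of exactly 3 moves from c2 to c3 (Manhattan distance 1, so 1 moves are spent on a detour and 1 undoing it).
Enumerating: c2 b2 b3 c3.
That gives 1 route.

1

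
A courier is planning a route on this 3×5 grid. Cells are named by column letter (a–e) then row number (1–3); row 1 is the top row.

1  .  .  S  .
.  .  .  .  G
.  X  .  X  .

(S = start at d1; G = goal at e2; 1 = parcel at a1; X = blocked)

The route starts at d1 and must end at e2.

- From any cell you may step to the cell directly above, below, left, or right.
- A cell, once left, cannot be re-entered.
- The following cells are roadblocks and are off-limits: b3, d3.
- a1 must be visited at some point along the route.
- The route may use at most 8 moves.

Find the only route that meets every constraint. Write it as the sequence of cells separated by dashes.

Any route must reach a1 and still end at e2 within 8 moves, so the order of the required stops is forced.
Route from d1: left 3 to a1, down 1 to a2, right 4 to e2 — 8 moves in all.
Check: all required cells visited; 8 ≤ 8 moves.

d1 - c1 - b1 - a1 - a2 - b2 - c2 - d2 - e2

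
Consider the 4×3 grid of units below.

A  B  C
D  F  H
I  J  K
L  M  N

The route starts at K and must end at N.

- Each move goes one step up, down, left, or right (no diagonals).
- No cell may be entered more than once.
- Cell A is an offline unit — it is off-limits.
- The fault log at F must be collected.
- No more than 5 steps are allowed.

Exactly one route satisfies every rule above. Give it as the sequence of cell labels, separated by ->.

K -> H -> F -> J -> M -> N

The budget equals the shortest possible length, so every move has to be on a shortest route through the required cells.
Route from K: up 1 to H, left 1 to F, down 2 to M, right 1 to N — 5 moves in all.
Check: all required cells visited; 5 ≤ 5 moves.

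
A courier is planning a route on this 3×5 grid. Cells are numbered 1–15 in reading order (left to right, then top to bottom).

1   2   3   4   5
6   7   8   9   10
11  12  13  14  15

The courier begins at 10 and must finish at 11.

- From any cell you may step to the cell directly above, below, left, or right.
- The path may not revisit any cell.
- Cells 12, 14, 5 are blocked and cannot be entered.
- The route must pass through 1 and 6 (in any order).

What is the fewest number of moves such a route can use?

Any route passes through 1 and 6 in some order between 10 and 11. Summing Manhattan distances along each leg and taking the cheapest ordering (10 → 1 → 6 → 11) gives a lower bound of 5 + 1 + 1 = 7 moves.
A route of 7 moves achieves this: 10 → 9 → 4 → 3 → 2 → 1 → 6 → 11.
Since 7 matches the lower bound, it is optimal.

7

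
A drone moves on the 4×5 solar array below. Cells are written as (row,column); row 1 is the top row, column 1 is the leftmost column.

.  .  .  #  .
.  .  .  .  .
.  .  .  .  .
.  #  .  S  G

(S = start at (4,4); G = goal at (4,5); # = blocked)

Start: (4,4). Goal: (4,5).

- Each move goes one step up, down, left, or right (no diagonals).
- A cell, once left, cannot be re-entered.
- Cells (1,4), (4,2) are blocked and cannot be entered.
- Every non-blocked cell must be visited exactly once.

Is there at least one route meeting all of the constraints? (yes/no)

Cell (1,5) has only one open neighbour but is neither the start nor the goal, so a Hamiltonian route would have to both enter and leave it through the same neighbour — impossible without revisiting.

no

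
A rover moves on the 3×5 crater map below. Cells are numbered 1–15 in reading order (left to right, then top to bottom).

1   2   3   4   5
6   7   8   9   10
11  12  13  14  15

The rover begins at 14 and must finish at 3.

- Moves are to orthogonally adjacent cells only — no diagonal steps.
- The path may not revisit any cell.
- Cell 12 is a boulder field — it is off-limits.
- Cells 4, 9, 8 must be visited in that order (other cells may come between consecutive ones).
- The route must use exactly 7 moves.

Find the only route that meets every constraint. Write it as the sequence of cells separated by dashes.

14 - 15 - 10 - 5 - 4 - 9 - 8 - 3

The waypoints must appear in the order 4, 9, 8, with no cell reused.
Route from 14: right 1 to 15, up 2 to 5, left 1 to 4, down 1 to 9, left 1 to 8, up 1 to 3 — 7 moves in all.
Check: order respected (4 at step 4, 9 at step 5, 8 at step 6); 7 moves as required.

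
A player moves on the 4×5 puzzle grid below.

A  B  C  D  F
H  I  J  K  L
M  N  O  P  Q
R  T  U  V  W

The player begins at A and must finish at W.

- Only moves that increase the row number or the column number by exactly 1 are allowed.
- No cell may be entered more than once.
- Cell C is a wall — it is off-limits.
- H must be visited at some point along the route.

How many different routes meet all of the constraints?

15

A right/down-only route from A to W makes exactly 3 down-moves and 4 right-moves in some order.
With no other constraints that would be C(7,3) = 35 routes.
Split at H and multiply the segment counts (each segment already excludes blocked cells): A→H: 1; H→W: 15; product = 15.
That gives 15 routes.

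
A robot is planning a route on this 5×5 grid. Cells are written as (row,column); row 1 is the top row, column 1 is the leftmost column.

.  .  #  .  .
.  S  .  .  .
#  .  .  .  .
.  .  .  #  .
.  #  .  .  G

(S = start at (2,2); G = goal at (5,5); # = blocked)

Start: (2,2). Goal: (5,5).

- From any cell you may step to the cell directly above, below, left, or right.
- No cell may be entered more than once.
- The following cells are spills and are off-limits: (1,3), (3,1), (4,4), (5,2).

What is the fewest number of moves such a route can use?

6

The Manhattan distance from (2,2) to (5,5) is |2−5| + |2−5| = 6, so at least 6 moves are needed.
A route of 6 moves achieves this: (2,2) → (3,2) → (4,2) → (4,3) → (5,3) → (5,4) → (5,5).
Since 6 matches the lower bound, it is optimal.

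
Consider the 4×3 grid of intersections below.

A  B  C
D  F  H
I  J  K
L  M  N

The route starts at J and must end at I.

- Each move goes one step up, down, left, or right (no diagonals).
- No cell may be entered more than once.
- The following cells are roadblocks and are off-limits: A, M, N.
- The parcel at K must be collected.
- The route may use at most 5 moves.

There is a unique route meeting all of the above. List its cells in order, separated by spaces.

The budget equals the shortest possible length, so every move has to be on a shortest route through the required cells.
Route from J: right to K, up to H, 2× left (reaching D), down to I — 5 moves in all.
Check: all required cells visited; 5 ≤ 5 moves.

J K H F D I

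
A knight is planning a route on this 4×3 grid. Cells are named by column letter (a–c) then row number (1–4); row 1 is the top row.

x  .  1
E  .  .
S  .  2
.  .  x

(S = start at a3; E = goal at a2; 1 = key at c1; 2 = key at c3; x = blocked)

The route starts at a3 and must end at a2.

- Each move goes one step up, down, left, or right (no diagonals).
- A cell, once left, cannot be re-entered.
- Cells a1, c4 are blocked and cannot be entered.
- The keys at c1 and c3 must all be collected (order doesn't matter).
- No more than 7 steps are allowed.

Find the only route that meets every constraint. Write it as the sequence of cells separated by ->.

a3 -> b3 -> c3 -> c2 -> c1 -> b1 -> b2 -> a2

Any route must reach c1 and c3 and still end at a2 within 7 moves, so the order of the required stops is forced.
Route from a3: 2× right (reaching c3), 2× up (reaching c1), left to b1, down to b2, left to a2 — 7 moves in all.
Check: all required cells visited; 7 ≤ 7 moves.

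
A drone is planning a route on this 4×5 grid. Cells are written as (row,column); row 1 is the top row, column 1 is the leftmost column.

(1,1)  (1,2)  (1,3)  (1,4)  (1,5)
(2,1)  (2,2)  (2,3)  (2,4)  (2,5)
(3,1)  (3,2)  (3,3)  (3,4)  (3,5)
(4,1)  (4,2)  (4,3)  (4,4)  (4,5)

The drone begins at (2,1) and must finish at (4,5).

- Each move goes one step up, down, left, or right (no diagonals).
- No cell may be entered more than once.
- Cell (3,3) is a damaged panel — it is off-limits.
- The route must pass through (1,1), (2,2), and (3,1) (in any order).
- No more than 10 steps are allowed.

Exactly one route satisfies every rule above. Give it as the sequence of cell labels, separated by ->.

(2,1) -> (1,1) -> (1,2) -> (2,2) -> (3,2) -> (3,1) -> (4,1) -> (4,2) -> (4,3) -> (4,4) -> (4,5)

The budget equals the shortest possible length, so every move has to be on a shortest route through the required cells.
Route from (2,1): up to (1,1), right to (1,2), 2× down (reaching (3,2)), left to (3,1), down to (4,1), 4× right (reaching (4,5)) — 10 moves in all.
Check: all required cells visited; 10 ≤ 10 moves.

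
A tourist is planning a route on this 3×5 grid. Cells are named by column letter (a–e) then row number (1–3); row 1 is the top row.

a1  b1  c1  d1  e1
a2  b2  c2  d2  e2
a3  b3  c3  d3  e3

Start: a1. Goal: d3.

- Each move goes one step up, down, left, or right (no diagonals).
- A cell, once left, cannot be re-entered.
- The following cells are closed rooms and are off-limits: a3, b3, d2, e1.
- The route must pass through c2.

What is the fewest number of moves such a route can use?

Any route passes through c2 somewhere between a1 and d3. Summing Manhattan distances along the two legs (a1 → c2 → d3) gives a lower bound of 3 + 2 = 5 moves.
A route of 5 moves achieves this: a1 → a2 → b2 → c2 → c3 → d3.
Since 5 matches the lower bound, it is optimal.

5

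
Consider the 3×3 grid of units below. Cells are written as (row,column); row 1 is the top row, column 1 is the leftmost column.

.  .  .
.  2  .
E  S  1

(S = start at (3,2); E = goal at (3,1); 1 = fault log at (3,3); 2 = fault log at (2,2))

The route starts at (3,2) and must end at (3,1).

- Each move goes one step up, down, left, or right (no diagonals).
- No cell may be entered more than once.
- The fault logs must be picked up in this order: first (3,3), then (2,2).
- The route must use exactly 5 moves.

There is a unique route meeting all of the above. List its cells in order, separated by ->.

(3,2) -> (3,3) -> (2,3) -> (2,2) -> (2,1) -> (3,1)

The waypoints must appear in the order (3,3), (2,2), with no cell reused.
Route from (3,2): right 1 to (3,3), up 1 to (2,3), left 2 to (2,1), down 1 to (3,1) — 5 moves in all.
Check: order respected (1 at step 1, 2 at step 3); 5 moves as required.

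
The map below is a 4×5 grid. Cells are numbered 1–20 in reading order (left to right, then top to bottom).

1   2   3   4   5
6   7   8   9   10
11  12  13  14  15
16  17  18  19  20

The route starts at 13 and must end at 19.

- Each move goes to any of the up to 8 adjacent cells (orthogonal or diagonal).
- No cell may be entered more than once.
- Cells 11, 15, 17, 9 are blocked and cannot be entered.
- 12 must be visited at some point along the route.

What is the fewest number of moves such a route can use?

Any route passes through 12 somewhere between 13 and 19. Summing Chebyshev distances along the two legs (13 → 12 → 19) gives a lower bound of 1 + 2 = 3 moves.
A route of 3 moves achieves this: 13 → 12 → 18 → 19.
Since 3 matches the lower bound, it is optimal.

3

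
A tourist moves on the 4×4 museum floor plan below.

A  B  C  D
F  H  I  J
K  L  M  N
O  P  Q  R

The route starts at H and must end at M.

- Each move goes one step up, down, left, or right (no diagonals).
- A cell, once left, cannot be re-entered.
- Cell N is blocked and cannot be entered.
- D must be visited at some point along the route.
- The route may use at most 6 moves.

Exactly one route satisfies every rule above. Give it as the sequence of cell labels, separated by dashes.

H - B - C - D - J - I - M

The budget equals the shortest possible length, so every move has to be on a shortest route through the required cells.
Route from H: up 1 to B, right 2 to D, down 1 to J, left 1 to I, down 1 to M — 6 moves in all.
Check: all required cells visited; 6 ≤ 6 moves.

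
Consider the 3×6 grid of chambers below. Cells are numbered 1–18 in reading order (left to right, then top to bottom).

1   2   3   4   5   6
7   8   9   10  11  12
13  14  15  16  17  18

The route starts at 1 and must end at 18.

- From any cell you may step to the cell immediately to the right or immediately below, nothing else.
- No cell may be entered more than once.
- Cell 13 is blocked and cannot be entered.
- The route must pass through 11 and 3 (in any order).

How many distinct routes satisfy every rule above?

A right/down-only route from 1 to 18 makes exactly 2 down-moves and 5 right-moves in some order.
With no other constraints that would be C(7,2) = 21 routes.
A monotone route can only reach the required cells in the order 3, 11, so split there and multiply the segment counts (each segment already excludes blocked cells): 1→3: 1; 3→11: 3; 11→18: 2; product = 6.
That gives 6 routes.

6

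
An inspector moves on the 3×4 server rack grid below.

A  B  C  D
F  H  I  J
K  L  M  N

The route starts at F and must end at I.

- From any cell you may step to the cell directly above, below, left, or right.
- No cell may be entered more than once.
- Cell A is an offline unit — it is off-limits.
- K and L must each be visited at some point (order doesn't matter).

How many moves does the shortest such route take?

4

Any route passes through K and L in some order between F and I. Summing Manhattan distances along each leg and taking the cheapest ordering (F → K → L → I) gives a lower bound of 1 + 1 + 2 = 4 moves.
A route of 4 moves achieves this: F → K → L → H → I.
Since 4 matches the lower bound, it is optimal.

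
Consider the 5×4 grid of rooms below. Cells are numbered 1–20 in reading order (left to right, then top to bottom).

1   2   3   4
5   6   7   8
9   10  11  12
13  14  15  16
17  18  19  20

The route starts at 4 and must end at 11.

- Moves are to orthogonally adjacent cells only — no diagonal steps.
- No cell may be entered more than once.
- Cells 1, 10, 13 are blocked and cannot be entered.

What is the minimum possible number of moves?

The Manhattan distance from 4 to 11 is |1−3| + |4−3| = 3, so at least 3 moves are needed.
A route of 3 moves achieves this: 4 → 8 → 12 → 11.
Since 3 matches the lower bound, it is optimal.

3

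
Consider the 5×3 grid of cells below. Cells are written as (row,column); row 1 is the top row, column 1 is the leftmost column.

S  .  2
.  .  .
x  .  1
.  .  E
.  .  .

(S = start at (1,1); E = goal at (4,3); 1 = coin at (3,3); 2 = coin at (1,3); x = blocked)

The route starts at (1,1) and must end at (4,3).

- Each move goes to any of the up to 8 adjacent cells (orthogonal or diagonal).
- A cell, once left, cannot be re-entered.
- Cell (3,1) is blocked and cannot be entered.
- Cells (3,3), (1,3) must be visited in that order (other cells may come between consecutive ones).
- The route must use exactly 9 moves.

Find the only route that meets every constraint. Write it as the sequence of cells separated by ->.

(1,1) -> (2,2) -> (3,3) -> (2,3) -> (1,3) -> (1,2) -> (2,1) -> (3,2) -> (4,2) -> (4,3)

The waypoints must appear in the order (3,3), (1,3), with no cell reused.
Route from (1,1): down-right 2 to (3,3), up 2 to (1,3), left 1 to (1,2), down-left 1 to (2,1), down-right 1 to (3,2), down 1 to (4,2), right 1 to (4,3) — 9 moves in all.
Check: order respected (1 at step 2, 2 at step 4); 9 moves as required.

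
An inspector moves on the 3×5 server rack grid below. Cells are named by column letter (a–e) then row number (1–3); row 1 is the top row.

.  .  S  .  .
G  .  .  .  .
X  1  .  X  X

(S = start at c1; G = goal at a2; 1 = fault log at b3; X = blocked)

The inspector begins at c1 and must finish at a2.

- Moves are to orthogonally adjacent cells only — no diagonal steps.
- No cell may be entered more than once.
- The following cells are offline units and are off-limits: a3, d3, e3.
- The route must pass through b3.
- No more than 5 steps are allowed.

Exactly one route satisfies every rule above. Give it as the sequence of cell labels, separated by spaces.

Any route must reach b3 and still end at a2 within 5 moves, so the order of the required stops is forced.
Route from c1: down 2 to c3, left 1 to b3, up 1 to b2, left 1 to a2 — 5 moves in all.
Check: all required cells visited; 5 ≤ 5 moves.

c1 c2 c3 b3 b2 a2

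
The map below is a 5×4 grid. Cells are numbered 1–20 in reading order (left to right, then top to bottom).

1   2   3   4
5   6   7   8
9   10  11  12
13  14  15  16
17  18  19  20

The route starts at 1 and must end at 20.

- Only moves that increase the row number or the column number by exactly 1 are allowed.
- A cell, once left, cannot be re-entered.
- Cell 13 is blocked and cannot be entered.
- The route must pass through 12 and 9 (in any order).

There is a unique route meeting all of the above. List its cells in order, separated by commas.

Moves only go right or down, so the column and row indices never decrease.
Route from 1: down 2 to 9, right 3 to 12, down 2 to 20 — 7 moves in all.
Check: all required cells visited.

1, 5, 9, 10, 11, 12, 16, 20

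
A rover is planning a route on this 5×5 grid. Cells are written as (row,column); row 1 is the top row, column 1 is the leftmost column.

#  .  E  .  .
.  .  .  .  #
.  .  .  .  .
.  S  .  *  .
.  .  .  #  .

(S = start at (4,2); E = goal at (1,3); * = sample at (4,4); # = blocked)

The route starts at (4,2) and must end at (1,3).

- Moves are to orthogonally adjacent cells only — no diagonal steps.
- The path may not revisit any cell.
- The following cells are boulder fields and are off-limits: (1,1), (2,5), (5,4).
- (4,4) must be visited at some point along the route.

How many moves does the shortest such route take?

Any route passes through (4,4) somewhere between (4,2) and (1,3). Summing Manhattan distances along the two legs ((4,2) → (4,4) → (1,3)) gives a lower bound of 2 + 4 = 6 moves.
A route of 6 moves achieves this: (4,2) → (4,3) → (4,4) → (3,4) → (2,4) → (1,4) → (1,3).
Since 6 matches the lower bound, it is optimal.

6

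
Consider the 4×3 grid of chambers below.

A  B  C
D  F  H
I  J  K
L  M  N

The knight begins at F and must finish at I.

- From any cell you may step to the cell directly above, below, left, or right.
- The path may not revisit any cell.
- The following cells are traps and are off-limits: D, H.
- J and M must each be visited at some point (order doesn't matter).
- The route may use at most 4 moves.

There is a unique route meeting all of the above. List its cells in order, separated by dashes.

Any route must reach J and M and still end at I within 4 moves, so the order of the required stops is forced.
Route from F: 2× down (reaching M), left to L, up to I — 4 moves in all.
Check: all required cells visited; 4 ≤ 4 moves.

F - J - M - L - I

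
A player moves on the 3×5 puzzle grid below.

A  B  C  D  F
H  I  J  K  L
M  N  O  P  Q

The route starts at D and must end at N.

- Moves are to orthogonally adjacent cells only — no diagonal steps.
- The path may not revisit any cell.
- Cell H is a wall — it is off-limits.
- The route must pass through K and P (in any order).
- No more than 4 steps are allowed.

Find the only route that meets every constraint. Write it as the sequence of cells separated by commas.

D, K, P, O, N

The 4-move cap with required stops at K, P leaves no slack for detours.
Route from D: down 2 to P, left 2 to N — 4 moves in all.
Check: all required cells visited; 4 ≤ 4 moves.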